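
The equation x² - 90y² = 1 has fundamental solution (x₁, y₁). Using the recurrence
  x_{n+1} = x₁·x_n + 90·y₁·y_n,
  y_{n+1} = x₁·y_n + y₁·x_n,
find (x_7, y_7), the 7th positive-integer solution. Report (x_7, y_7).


Step 1: Find the fundamental solution (x₁, y₁) of x² - 90y² = 1.
  Expand √90 as a continued fraction. a₀ = ⌊√90⌋ = 9; iterate m_{k+1} = d_k·a_k − m_k, d_{k+1} = (90 − m_{k+1}²)/d_k, a_{k+1} = ⌊(a₀ + m_{k+1})/d_{k+1}⌋ (starting m₀ = 0, d₀ = 1), with convergents p_k = a_k·p_{k-1} + p_{k-2}, q_k = a_k·q_{k-1} + q_{k-2} (p₋₁ = 1, q₋₁ = 0):
  k = 0: a₀ = 9; p₀/q₀ = 9/1; p₀² − 90·q₀² = 81 − 90 = -9.
  k = 1: m = 9, d = 9, a = ⌊(9 + 9)/9⌋ = 2; p/q = (2·9 + 1)/(2·1 + 0) = 19/2; p² − 90·q² = 361 − 360 = 1.
  The first convergent with p² − 90·q² = 1 gives the fundamental solution (x₁, y₁) = (19, 2).
Step 2: Apply the recurrence (x_{n+1}, y_{n+1}) = (x₁x_n + 90y₁y_n, x₁y_n + y₁x_n) repeatedly.
  From (x_1, y_1) = (19, 2): x_2 = 19·19 + 90·2·2 = 721; y_2 = 19·2 + 2·19 = 76.
  From (x_2, y_2) = (721, 76): x_3 = 19·721 + 90·2·76 = 27379; y_3 = 19·76 + 2·721 = 2886.
  From (x_3, y_3) = (27379, 2886): x_4 = 19·27379 + 90·2·2886 = 1039681; y_4 = 19·2886 + 2·27379 = 109592.
  From (x_4, y_4) = (1039681, 109592): x_5 = 19·1039681 + 90·2·109592 = 39480499; y_5 = 19·109592 + 2·1039681 = 4161610.
  From (x_5, y_5) = (39480499, 4161610): x_6 = 19·39480499 + 90·2·4161610 = 1499219281; y_6 = 19·4161610 + 2·39480499 = 158031588.
  From (x_6, y_6) = (1499219281, 158031588): x_7 = 19·1499219281 + 90·2·158031588 = 56930852179; y_7 = 19·158031588 + 2·1499219281 = 6001038734.
Step 3: Verify x_7² - 90·y_7² = 3241121929827149048041 - 3241121929827149048040 = 1 (should be 1). ✓

(x_1, y_1) = (19, 2); (x_7, y_7) = (56930852179, 6001038734).


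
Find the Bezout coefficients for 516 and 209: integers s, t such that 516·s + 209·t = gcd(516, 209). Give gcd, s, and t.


Euclidean algorithm on (516, 209) — divide until remainder is 0:
  516 = 2 · 209 + 98
  209 = 2 · 98 + 13
  98 = 7 · 13 + 7
  13 = 1 · 7 + 6
  7 = 1 · 6 + 1
  6 = 6 · 1 + 0
gcd(516, 209) = 1.
Track Bezout coefficients alongside the remainders: start with r₀ = 516 = a·1 + b·0 (s = 1, t = 0) and r₁ = 209 = a·0 + b·1 (s = 0, t = 1); each new remainder r_{k+1} = r_{k-1} − q_k·r_k inherits s_{k+1} = s_{k-1} − q_k·s_k, t_{k+1} = t_{k-1} − q_k·t_k, so r_k = a·s_k + b·t_k at every step:
  q = 2: r = 98, s = 1 − 2·0 = 1, t = 0 − 2·1 = -2  (check: 516·1 + 209·(-2) = 98)
  q = 2: r = 13, s = 0 − 2·1 = -2, t = 1 − 2·(-2) = 5  (check: 516·(-2) + 209·5 = 13)
  q = 7: r = 7, s = 1 − 7·(-2) = 15, t = -2 − 7·5 = -37  (check: 516·15 + 209·(-37) = 7)
  q = 1: r = 6, s = -2 − 1·15 = -17, t = 5 − 1·(-37) = 42  (check: 516·(-17) + 209·42 = 6)
  q = 1: r = 1, s = 15 − 1·(-17) = 32, t = -37 − 1·42 = -79  (check: 516·32 + 209·(-79) = 1)
The row with r = 1 (the gcd) gives the Bezout coefficients s = 32, t = -79.
Result: 516 · (32) + 209 · (-79) = 1.

gcd(516, 209) = 1; s = 32, t = -79 (check: 516·32 + 209·(-79) = 1).


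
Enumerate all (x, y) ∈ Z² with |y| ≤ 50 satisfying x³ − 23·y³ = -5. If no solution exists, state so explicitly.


The equation is x³ - 23y³ = -5. For fixed y, x³ = 23·y³ − 5, so a solution requires the RHS to be a perfect cube.
Strategy: iterate y from -50 to 50, compute RHS = 23·y³ − 5, and check whether it is a (positive or negative) perfect cube.
Check small values of y:
  y = 0: RHS = -5 is not a perfect cube.
  y = 1: RHS = 18 is not a perfect cube.
  y = -1: RHS = -28 is not a perfect cube.
  y = 2: RHS = 179 is not a perfect cube.
  y = -2: RHS = -189 is not a perfect cube.
  y = 3: RHS = 616 is not a perfect cube.
  y = -3: RHS = -626 is not a perfect cube.
Continuing the search up to |y| = 50 finds no solutions either.
No (x, y) in the scanned range satisfies the equation.

No integer solutions with |y| ≤ 50.


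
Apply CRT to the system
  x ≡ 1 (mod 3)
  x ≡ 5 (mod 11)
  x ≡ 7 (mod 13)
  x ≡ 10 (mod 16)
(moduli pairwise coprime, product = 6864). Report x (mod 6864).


Product of moduli M = 3 · 11 · 13 · 16 = 6864.
Merge one congruence at a time:
  Start: x ≡ 1 (mod 3).
  Combine with x ≡ 5 (mod 11); new modulus lcm = 33.
    Write x = 1 + 3·t and substitute into x ≡ 5 (mod 11): 3·t ≡ 5 − 1 = 4 (mod 11).
    The inverse of 3 mod 11 is 4 (since 3·4 = 12 = 1·11 + 1), so t ≡ 4·4 = 16 ≡ 5 (mod 11).
    Then x = 1 + 3·5 = 16, valid modulo lcm(3, 11) = 33: x ≡ 16 (mod 33).
  Combine with x ≡ 7 (mod 13); new modulus lcm = 429.
    Write x = 16 + 33·t and substitute into x ≡ 7 (mod 13): 33·t ≡ 7 − 16 = -9 (mod 13).
    Reduce coefficients mod 13: 7·t ≡ 4 (mod 13).
    The inverse of 7 mod 13 is 2 (since 7·2 = 14 = 1·13 + 1), so t ≡ 2·4 = 8 ≡ 8 (mod 13).
    Then x = 16 + 33·8 = 280, valid modulo lcm(33, 13) = 429: x ≡ 280 (mod 429).
  Combine with x ≡ 10 (mod 16); new modulus lcm = 6864.
    Write x = 280 + 429·t and substitute into x ≡ 10 (mod 16): 429·t ≡ 10 − 280 = -270 (mod 16).
    Reduce coefficients mod 16: 13·t ≡ 2 (mod 16).
    The inverse of 13 mod 16 is 5 (since 13·5 = 65 = 4·16 + 1), so t ≡ 5·2 = 10 ≡ 10 (mod 16).
    Then x = 280 + 429·10 = 4570, valid modulo lcm(429, 16) = 6864: x ≡ 4570 (mod 6864).
Verify against each original: 4570 mod 3 = 1, 4570 mod 11 = 5, 4570 mod 13 = 7, 4570 mod 16 = 10.

x ≡ 4570 (mod 6864).


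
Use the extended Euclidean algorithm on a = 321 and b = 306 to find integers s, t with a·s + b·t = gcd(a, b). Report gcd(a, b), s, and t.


Euclidean algorithm on (321, 306) — divide until remainder is 0:
  321 = 1 · 306 + 15
  306 = 20 · 15 + 6
  15 = 2 · 6 + 3
  6 = 2 · 3 + 0
gcd(321, 306) = 3.
Track Bezout coefficients alongside the remainders: start with r₀ = 321 = a·1 + b·0 (s = 1, t = 0) and r₁ = 306 = a·0 + b·1 (s = 0, t = 1); each new remainder r_{k+1} = r_{k-1} − q_k·r_k inherits s_{k+1} = s_{k-1} − q_k·s_k, t_{k+1} = t_{k-1} − q_k·t_k, so r_k = a·s_k + b·t_k at every step:
  q = 1: r = 15, s = 1 − 1·0 = 1, t = 0 − 1·1 = -1  (check: 321·1 + 306·(-1) = 15)
  q = 20: r = 6, s = 0 − 20·1 = -20, t = 1 − 20·(-1) = 21  (check: 321·(-20) + 306·21 = 6)
  q = 2: r = 3, s = 1 − 2·(-20) = 41, t = -1 − 2·21 = -43  (check: 321·41 + 306·(-43) = 3)
The row with r = 3 (the gcd) gives the Bezout coefficients s = 41, t = -43.
Result: 321 · (41) + 306 · (-43) = 3.

gcd(321, 306) = 3; s = 41, t = -43 (check: 321·41 + 306·(-43) = 3).


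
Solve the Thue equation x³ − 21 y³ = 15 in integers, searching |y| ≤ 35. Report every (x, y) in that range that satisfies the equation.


The equation is x³ - 21y³ = 15. For fixed y, x³ = 21·y³ + 15, so a solution requires the RHS to be a perfect cube.
Strategy: iterate y from -35 to 35, compute RHS = 21·y³ + 15, and check whether it is a (positive or negative) perfect cube.
Check small values of y:
  y = 0: RHS = 15 is not a perfect cube.
  y = 1: RHS = 36 is not a perfect cube.
  y = -1: RHS = -6 is not a perfect cube.
  y = 2: RHS = 183 is not a perfect cube.
  y = -2: RHS = -153 is not a perfect cube.
  y = 3: RHS = 582 is not a perfect cube.
  y = -3: RHS = -552 is not a perfect cube.
Continuing the search up to |y| = 35 finds no solutions either.
No (x, y) in the scanned range satisfies the equation.

No integer solutions with |y| ≤ 35.


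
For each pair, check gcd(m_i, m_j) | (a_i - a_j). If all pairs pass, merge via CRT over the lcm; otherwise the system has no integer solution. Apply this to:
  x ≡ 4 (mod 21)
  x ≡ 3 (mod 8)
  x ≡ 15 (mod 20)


Moduli 21, 8, 20 are not pairwise coprime, so CRT works modulo lcm(m_i) when all pairwise compatibility conditions hold.
Pairwise compatibility: gcd(m_i, m_j) must divide a_i - a_j for every pair.
Merge one congruence at a time:
  Start: x ≡ 4 (mod 21).
  Combine with x ≡ 3 (mod 8): gcd(21, 8) = 1; 3 - 4 = -1, which IS divisible by 1, so compatible.
    Write x = 4 + 21·t and substitute into x ≡ 3 (mod 8): 21·t ≡ 3 − 4 = -1 (mod 8).
    Reduce coefficients mod 8: 5·t ≡ 7 (mod 8).
    The inverse of 5 mod 8 is 5 (since 5·5 = 25 = 3·8 + 1), so t ≡ 5·7 = 35 ≡ 3 (mod 8).
    Then x = 4 + 21·3 = 67, valid modulo lcm(21, 8) = 168: x ≡ 67 (mod 168).
  Combine with x ≡ 15 (mod 20): gcd(168, 20) = 4; 15 - 67 = -52, which IS divisible by 4, so compatible.
    Write x = 67 + 168·t and substitute into x ≡ 15 (mod 20): 168·t ≡ 15 − 67 = -52 (mod 20).
    Divide the congruence (and modulus) by g = 4: 42·t ≡ -13 (mod 5).
    Reduce coefficients mod 5: 2·t ≡ 2 (mod 5).
    The inverse of 2 mod 5 is 3 (since 2·3 = 6 = 1·5 + 1), so t ≡ 3·2 = 6 ≡ 1 (mod 5).
    Then x = 67 + 168·1 = 235, valid modulo lcm(168, 20) = 840: x ≡ 235 (mod 840).
Verify: 235 mod 21 = 4, 235 mod 8 = 3, 235 mod 20 = 15.

x ≡ 235 (mod 840).


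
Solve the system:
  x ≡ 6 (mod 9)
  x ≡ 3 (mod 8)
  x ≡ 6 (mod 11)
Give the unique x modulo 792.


Moduli 9, 8, 11 are pairwise coprime; by CRT there is a unique solution modulo M = 9 · 8 · 11 = 792.
Solve pairwise, accumulating the modulus:
  Start with x ≡ 6 (mod 9).
  Combine with x ≡ 3 (mod 8): since gcd(9, 8) = 1, we get a unique residue mod 72.
    Write x = 6 + 9·t and substitute into x ≡ 3 (mod 8): 9·t ≡ 3 − 6 = -3 (mod 8).
    Reduce coefficients mod 8: 1·t ≡ 5 (mod 8).
    So t ≡ 5 (mod 8).
    Then x = 6 + 9·5 = 51, valid modulo lcm(9, 8) = 72: x ≡ 51 (mod 72).
  Combine with x ≡ 6 (mod 11): since gcd(72, 11) = 1, we get a unique residue mod 792.
    Write x = 51 + 72·t and substitute into x ≡ 6 (mod 11): 72·t ≡ 6 − 51 = -45 (mod 11).
    Reduce coefficients mod 11: 6·t ≡ 10 (mod 11).
    The inverse of 6 mod 11 is 2 (since 6·2 = 12 = 1·11 + 1), so t ≡ 2·10 = 20 ≡ 9 (mod 11).
    Then x = 51 + 72·9 = 699, valid modulo lcm(72, 11) = 792: x ≡ 699 (mod 792).
Verify: 699 mod 9 = 6 ✓, 699 mod 8 = 3 ✓, 699 mod 11 = 6 ✓.

x ≡ 699 (mod 792).


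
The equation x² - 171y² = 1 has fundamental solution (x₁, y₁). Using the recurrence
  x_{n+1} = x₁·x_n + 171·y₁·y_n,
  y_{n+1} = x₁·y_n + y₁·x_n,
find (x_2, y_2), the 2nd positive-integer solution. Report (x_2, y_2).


Step 1: Find the fundamental solution (x₁, y₁) of x² - 171y² = 1.
  Expand √171 as a continued fraction. a₀ = ⌊√171⌋ = 13; iterate m_{k+1} = d_k·a_k − m_k, d_{k+1} = (171 − m_{k+1}²)/d_k, a_{k+1} = ⌊(a₀ + m_{k+1})/d_{k+1}⌋ (starting m₀ = 0, d₀ = 1), with convergents p_k = a_k·p_{k-1} + p_{k-2}, q_k = a_k·q_{k-1} + q_{k-2} (p₋₁ = 1, q₋₁ = 0):
  k = 0: a₀ = 13; p₀/q₀ = 13/1; p₀² − 171·q₀² = 169 − 171 = -2.
  k = 1: m = 13, d = 2, a = ⌊(13 + 13)/2⌋ = 13; p/q = (13·13 + 1)/(13·1 + 0) = 170/13; p² − 171·q² = 28900 − 28899 = 1.
  The first convergent with p² − 171·q² = 1 gives the fundamental solution (x₁, y₁) = (170, 13).
Step 2: Apply the recurrence (x_{n+1}, y_{n+1}) = (x₁x_n + 171y₁y_n, x₁y_n + y₁x_n) repeatedly.
  From (x_1, y_1) = (170, 13): x_2 = 170·170 + 171·13·13 = 57799; y_2 = 170·13 + 13·170 = 4420.
Step 3: Verify x_2² - 171·y_2² = 3340724401 - 3340724400 = 1 (should be 1). ✓

(x_1, y_1) = (170, 13); (x_2, y_2) = (57799, 4420).


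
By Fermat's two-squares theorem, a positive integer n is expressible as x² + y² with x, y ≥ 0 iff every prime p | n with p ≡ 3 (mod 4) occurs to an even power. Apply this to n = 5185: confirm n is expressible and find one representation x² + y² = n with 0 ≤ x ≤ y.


Step 1: Factor n = 5185 = 5 · 17 · 61.
Step 2: Check the mod-4 condition on each prime factor: 5 ≡ 1 (mod 4), exponent 1; 17 ≡ 1 (mod 4), exponent 1; 61 ≡ 1 (mod 4), exponent 1.
All primes ≡ 3 (mod 4) appear to even exponent (or don't appear), so by the two-squares theorem n IS expressible as a sum of two squares.
Step 3: Build a representation. Here n = 5 · 17 · 61 is a product of primes ≡ 1 (mod 4). Each prime p ≡ 1 (mod 4) is itself a sum of two squares; find a² by testing p − a² for a perfect square:
  5: 5 − 1² = 4 = 2² ⇒ 5 = 1² + 2².
  17: 17 − 1² = 16 = 4² ⇒ 17 = 1² + 4².
  61: 61 − 1² = 60, 61 − 2² = 57, 61 − 3² = 52, 61 − 4² = 45, 61 − 5² = 36 = 6² ⇒ 61 = 5² + 6².
  Combine using the Brahmagupta–Fibonacci identity (a² + b²)(c² + d²) = (ac − bd)² + (ad + bc)² = (ac + bd)² + (ad − bc)²:
  5 · 17 = 85: from (1² + 2²)(1² + 4²), take (1·1 − 2·4, 1·4 + 2·1) = (1 − 8, 4 + 2) = (-7, 6); dropping signs (only squares matter) gives (7, 6); check 7² + 6² = 49 + 36 = 85 ✓.
  85 · 61 = 5185: from (7² + 6²)(5² + 6²), take (7·5 − 6·6, 7·6 + 6·5) = (35 − 36, 42 + 30) = (-1, 72); dropping signs (only squares matter) gives (1, 72); check 1² + 72² = 1 + 5184 = 5185 ✓.
Step 4: Order so x ≤ y and verify: 1² + 72² = 1 + 5184 = 5185 = n. ✓

n = 5185 = 1² + 72² (one valid representation with x ≤ y).


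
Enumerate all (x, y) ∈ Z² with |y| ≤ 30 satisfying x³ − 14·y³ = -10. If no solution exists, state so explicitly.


The equation is x³ - 14y³ = -10. For fixed y, x³ = 14·y³ − 10, so a solution requires the RHS to be a perfect cube.
Strategy: iterate y from -30 to 30, compute RHS = 14·y³ − 10, and check whether it is a (positive or negative) perfect cube.
Check small values of y:
  y = 0: RHS = -10 is not a perfect cube.
  y = 1: RHS = 4 is not a perfect cube.
  y = -1: RHS = -24 is not a perfect cube.
  y = 2: RHS = 102 is not a perfect cube.
  y = -2: RHS = -122 is not a perfect cube.
  y = 3: RHS = 368 is not a perfect cube.
  y = -3: RHS = -388 is not a perfect cube.
Continuing the search up to |y| = 30 finds no solutions either.
No (x, y) in the scanned range satisfies the equation.

No integer solutions with |y| ≤ 30.


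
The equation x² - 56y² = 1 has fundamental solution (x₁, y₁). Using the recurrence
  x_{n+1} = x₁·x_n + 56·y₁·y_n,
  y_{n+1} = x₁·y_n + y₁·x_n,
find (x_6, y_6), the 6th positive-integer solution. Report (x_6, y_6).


Step 1: Find the fundamental solution (x₁, y₁) of x² - 56y² = 1.
  Expand √56 as a continued fraction. a₀ = ⌊√56⌋ = 7; iterate m_{k+1} = d_k·a_k − m_k, d_{k+1} = (56 − m_{k+1}²)/d_k, a_{k+1} = ⌊(a₀ + m_{k+1})/d_{k+1}⌋ (starting m₀ = 0, d₀ = 1), with convergents p_k = a_k·p_{k-1} + p_{k-2}, q_k = a_k·q_{k-1} + q_{k-2} (p₋₁ = 1, q₋₁ = 0):
  k = 0: a₀ = 7; p₀/q₀ = 7/1; p₀² − 56·q₀² = 49 − 56 = -7.
  k = 1: m = 7, d = 7, a = ⌊(7 + 7)/7⌋ = 2; p/q = (2·7 + 1)/(2·1 + 0) = 15/2; p² − 56·q² = 225 − 224 = 1.
  The first convergent with p² − 56·q² = 1 gives the fundamental solution (x₁, y₁) = (15, 2).
Step 2: Apply the recurrence (x_{n+1}, y_{n+1}) = (x₁x_n + 56y₁y_n, x₁y_n + y₁x_n) repeatedly.
  From (x_1, y_1) = (15, 2): x_2 = 15·15 + 56·2·2 = 449; y_2 = 15·2 + 2·15 = 60.
  From (x_2, y_2) = (449, 60): x_3 = 15·449 + 56·2·60 = 13455; y_3 = 15·60 + 2·449 = 1798.
  From (x_3, y_3) = (13455, 1798): x_4 = 15·13455 + 56·2·1798 = 403201; y_4 = 15·1798 + 2·13455 = 53880.
  From (x_4, y_4) = (403201, 53880): x_5 = 15·403201 + 56·2·53880 = 12082575; y_5 = 15·53880 + 2·403201 = 1614602.
  From (x_5, y_5) = (12082575, 1614602): x_6 = 15·12082575 + 56·2·1614602 = 362074049; y_6 = 15·1614602 + 2·12082575 = 48384180.
Step 3: Verify x_6² - 56·y_6² = 131097616959254401 - 131097616959254400 = 1 (should be 1). ✓

(x_1, y_1) = (15, 2); (x_6, y_6) = (362074049, 48384180).


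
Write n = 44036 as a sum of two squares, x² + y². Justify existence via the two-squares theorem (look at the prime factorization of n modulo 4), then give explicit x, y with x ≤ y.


Step 1: Factor n = 44036 = 2^2 · 101 · 109.
Step 2: Check the mod-4 condition on each prime factor: 2 = 2 (special); 101 ≡ 1 (mod 4), exponent 1; 109 ≡ 1 (mod 4), exponent 1.
All primes ≡ 3 (mod 4) appear to even exponent (or don't appear), so by the two-squares theorem n IS expressible as a sum of two squares.
Step 3: Build a representation. Group n = k² · m with k = 2 and m = 101 · 109 = 11009 (a product of primes ≡ 1 (mod 4)); a representation of m scales to one of n via (k·x)² + (k·y)² = k²(x² + y²). Each prime p ≡ 1 (mod 4) is itself a sum of two squares; find a² by testing p − a² for a perfect square:
  101: 101 − 1² = 100 = 10² ⇒ 101 = 1² + 10².
  109: 109 − 1² = 108, 109 − 2² = 105, 109 − 3² = 100 = 10² ⇒ 109 = 3² + 10².
  Combine using the Brahmagupta–Fibonacci identity (a² + b²)(c² + d²) = (ac − bd)² + (ad + bc)² = (ac + bd)² + (ad − bc)²:
  101 · 109 = 11009: from (1² + 10²)(3² + 10²), take (1·3 − 10·10, 1·10 + 10·3) = (3 − 100, 10 + 30) = (-97, 40); dropping signs (only squares matter) gives (97, 40); check 97² + 40² = 9409 + 1600 = 11009 ✓.
  Scale by k = 2: (2·97, 2·40) = (194, 80).
Step 4: Order so x ≤ y and verify: 80² + 194² = 6400 + 37636 = 44036 = n. ✓

n = 44036 = 80² + 194² (one valid representation with x ≤ y).


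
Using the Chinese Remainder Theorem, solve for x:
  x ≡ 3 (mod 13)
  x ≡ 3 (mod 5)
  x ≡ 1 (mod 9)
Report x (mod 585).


Moduli 13, 5, 9 are pairwise coprime; by CRT there is a unique solution modulo M = 13 · 5 · 9 = 585.
Solve pairwise, accumulating the modulus:
  Start with x ≡ 3 (mod 13).
  Combine with x ≡ 3 (mod 5): since gcd(13, 5) = 1, we get a unique residue mod 65.
    Write x = 3 + 13·t and substitute into x ≡ 3 (mod 5): 13·t ≡ 3 − 3 = 0 (mod 5).
    Reduce coefficients mod 5: 3·t ≡ 0 (mod 5).
    The inverse of 3 mod 5 is 2 (since 3·2 = 6 = 1·5 + 1), so t ≡ 2·0 = 0 ≡ 0 (mod 5).
    Then x = 3 + 13·0 = 3, valid modulo lcm(13, 5) = 65: x ≡ 3 (mod 65).
  Combine with x ≡ 1 (mod 9): since gcd(65, 9) = 1, we get a unique residue mod 585.
    Write x = 3 + 65·t and substitute into x ≡ 1 (mod 9): 65·t ≡ 1 − 3 = -2 (mod 9).
    Reduce coefficients mod 9: 2·t ≡ 7 (mod 9).
    The inverse of 2 mod 9 is 5 (since 2·5 = 10 = 1·9 + 1), so t ≡ 5·7 = 35 ≡ 8 (mod 9).
    Then x = 3 + 65·8 = 523, valid modulo lcm(65, 9) = 585: x ≡ 523 (mod 585).
Verify: 523 mod 13 = 3 ✓, 523 mod 5 = 3 ✓, 523 mod 9 = 1 ✓.

x ≡ 523 (mod 585).


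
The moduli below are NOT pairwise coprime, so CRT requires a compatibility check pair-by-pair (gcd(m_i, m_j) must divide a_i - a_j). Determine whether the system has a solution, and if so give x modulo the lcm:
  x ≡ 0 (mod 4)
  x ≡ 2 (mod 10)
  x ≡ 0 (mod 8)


Moduli 4, 10, 8 are not pairwise coprime, so CRT works modulo lcm(m_i) when all pairwise compatibility conditions hold.
Pairwise compatibility: gcd(m_i, m_j) must divide a_i - a_j for every pair.
Merge one congruence at a time:
  Start: x ≡ 0 (mod 4).
  Combine with x ≡ 2 (mod 10): gcd(4, 10) = 2; 2 - 0 = 2, which IS divisible by 2, so compatible.
    Write x = 0 + 4·t and substitute into x ≡ 2 (mod 10): 4·t ≡ 2 − 0 = 2 (mod 10).
    Divide the congruence (and modulus) by g = 2: 2·t ≡ 1 (mod 5).
    The inverse of 2 mod 5 is 3 (since 2·3 = 6 = 1·5 + 1), so t ≡ 3·1 = 3 ≡ 3 (mod 5).
    Then x = 0 + 4·3 = 12, valid modulo lcm(4, 10) = 20: x ≡ 12 (mod 20).
  Combine with x ≡ 0 (mod 8): gcd(20, 8) = 4; 0 - 12 = -12, which IS divisible by 4, so compatible.
    Write x = 12 + 20·t and substitute into x ≡ 0 (mod 8): 20·t ≡ 0 − 12 = -12 (mod 8).
    Divide the congruence (and modulus) by g = 4: 5·t ≡ -3 (mod 2).
    Reduce coefficients mod 2: 1·t ≡ 1 (mod 2).
    So t ≡ 1 (mod 2).
    Then x = 12 + 20·1 = 32, valid modulo lcm(20, 8) = 40: x ≡ 32 (mod 40).
Verify: 32 mod 4 = 0, 32 mod 10 = 2, 32 mod 8 = 0.

x ≡ 32 (mod 40).


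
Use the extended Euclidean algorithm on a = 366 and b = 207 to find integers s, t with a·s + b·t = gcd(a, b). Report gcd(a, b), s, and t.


Euclidean algorithm on (366, 207) — divide until remainder is 0:
  366 = 1 · 207 + 159
  207 = 1 · 159 + 48
  159 = 3 · 48 + 15
  48 = 3 · 15 + 3
  15 = 5 · 3 + 0
gcd(366, 207) = 3.
Track Bezout coefficients alongside the remainders: start with r₀ = 366 = a·1 + b·0 (s = 1, t = 0) and r₁ = 207 = a·0 + b·1 (s = 0, t = 1); each new remainder r_{k+1} = r_{k-1} − q_k·r_k inherits s_{k+1} = s_{k-1} − q_k·s_k, t_{k+1} = t_{k-1} − q_k·t_k, so r_k = a·s_k + b·t_k at every step:
  q = 1: r = 159, s = 1 − 1·0 = 1, t = 0 − 1·1 = -1  (check: 366·1 + 207·(-1) = 159)
  q = 1: r = 48, s = 0 − 1·1 = -1, t = 1 − 1·(-1) = 2  (check: 366·(-1) + 207·2 = 48)
  q = 3: r = 15, s = 1 − 3·(-1) = 4, t = -1 − 3·2 = -7  (check: 366·4 + 207·(-7) = 15)
  q = 3: r = 3, s = -1 − 3·4 = -13, t = 2 − 3·(-7) = 23  (check: 366·(-13) + 207·23 = 3)
The row with r = 3 (the gcd) gives the Bezout coefficients s = -13, t = 23.
Result: 366 · (-13) + 207 · (23) = 3.

gcd(366, 207) = 3; s = -13, t = 23 (check: 366·(-13) + 207·23 = 3).


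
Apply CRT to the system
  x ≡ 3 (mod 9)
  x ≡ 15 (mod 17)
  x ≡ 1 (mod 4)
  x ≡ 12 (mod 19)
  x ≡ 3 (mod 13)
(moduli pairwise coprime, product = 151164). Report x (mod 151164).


Product of moduli M = 9 · 17 · 4 · 19 · 13 = 151164.
Merge one congruence at a time:
  Start: x ≡ 3 (mod 9).
  Combine with x ≡ 15 (mod 17); new modulus lcm = 153.
    Write x = 3 + 9·t and substitute into x ≡ 15 (mod 17): 9·t ≡ 15 − 3 = 12 (mod 17).
    The inverse of 9 mod 17 is 2 (since 9·2 = 18 = 1·17 + 1), so t ≡ 2·12 = 24 ≡ 7 (mod 17).
    Then x = 3 + 9·7 = 66, valid modulo lcm(9, 17) = 153: x ≡ 66 (mod 153).
  Combine with x ≡ 1 (mod 4); new modulus lcm = 612.
    Write x = 66 + 153·t and substitute into x ≡ 1 (mod 4): 153·t ≡ 1 − 66 = -65 (mod 4).
    Reduce coefficients mod 4: 1·t ≡ 3 (mod 4).
    So t ≡ 3 (mod 4).
    Then x = 66 + 153·3 = 525, valid modulo lcm(153, 4) = 612: x ≡ 525 (mod 612).
  Combine with x ≡ 12 (mod 19); new modulus lcm = 11628.
    Write x = 525 + 612·t and substitute into x ≡ 12 (mod 19): 612·t ≡ 12 − 525 = -513 (mod 19).
    Reduce coefficients mod 19: 4·t ≡ 0 (mod 19).
    The inverse of 4 mod 19 is 5 (since 4·5 = 20 = 1·19 + 1), so t ≡ 5·0 = 0 ≡ 0 (mod 19).
    Then x = 525 + 612·0 = 525, valid modulo lcm(612, 19) = 11628: x ≡ 525 (mod 11628).
  Combine with x ≡ 3 (mod 13); new modulus lcm = 151164.
    Write x = 525 + 11628·t and substitute into x ≡ 3 (mod 13): 11628·t ≡ 3 − 525 = -522 (mod 13).
    Reduce coefficients mod 13: 6·t ≡ 11 (mod 13).
    The inverse of 6 mod 13 is 11 (since 6·11 = 66 = 5·13 + 1), so t ≡ 11·11 = 121 ≡ 4 (mod 13).
    Then x = 525 + 11628·4 = 47037, valid modulo lcm(11628, 13) = 151164: x ≡ 47037 (mod 151164).
Verify against each original: 47037 mod 9 = 3, 47037 mod 17 = 15, 47037 mod 4 = 1, 47037 mod 19 = 12, 47037 mod 13 = 3.

x ≡ 47037 (mod 151164).


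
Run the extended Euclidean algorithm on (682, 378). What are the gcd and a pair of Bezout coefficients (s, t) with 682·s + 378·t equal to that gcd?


Euclidean algorithm on (682, 378) — divide until remainder is 0:
  682 = 1 · 378 + 304
  378 = 1 · 304 + 74
  304 = 4 · 74 + 8
  74 = 9 · 8 + 2
  8 = 4 · 2 + 0
gcd(682, 378) = 2.
Track Bezout coefficients alongside the remainders: start with r₀ = 682 = a·1 + b·0 (s = 1, t = 0) and r₁ = 378 = a·0 + b·1 (s = 0, t = 1); each new remainder r_{k+1} = r_{k-1} − q_k·r_k inherits s_{k+1} = s_{k-1} − q_k·s_k, t_{k+1} = t_{k-1} − q_k·t_k, so r_k = a·s_k + b·t_k at every step:
  q = 1: r = 304, s = 1 − 1·0 = 1, t = 0 − 1·1 = -1  (check: 682·1 + 378·(-1) = 304)
  q = 1: r = 74, s = 0 − 1·1 = -1, t = 1 − 1·(-1) = 2  (check: 682·(-1) + 378·2 = 74)
  q = 4: r = 8, s = 1 − 4·(-1) = 5, t = -1 − 4·2 = -9  (check: 682·5 + 378·(-9) = 8)
  q = 9: r = 2, s = -1 − 9·5 = -46, t = 2 − 9·(-9) = 83  (check: 682·(-46) + 378·83 = 2)
The row with r = 2 (the gcd) gives the Bezout coefficients s = -46, t = 83.
Result: 682 · (-46) + 378 · (83) = 2.

gcd(682, 378) = 2; s = -46, t = 83 (check: 682·(-46) + 378·83 = 2).


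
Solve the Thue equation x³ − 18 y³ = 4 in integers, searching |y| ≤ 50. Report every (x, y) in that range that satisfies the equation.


The equation is x³ - 18y³ = 4. For fixed y, x³ = 18·y³ + 4, so a solution requires the RHS to be a perfect cube.
Strategy: iterate y from -50 to 50, compute RHS = 18·y³ + 4, and check whether it is a (positive or negative) perfect cube.
Check small values of y:
  y = 0: RHS = 4 is not a perfect cube.
  y = 1: RHS = 22 is not a perfect cube.
  y = -1: RHS = -14 is not a perfect cube.
  y = 2: RHS = 148 is not a perfect cube.
  y = -2: RHS = -140 is not a perfect cube.
  y = 3: RHS = 490 is not a perfect cube.
  y = -3: RHS = -482 is not a perfect cube.
Continuing the search up to |y| = 50 finds no solutions either.
No (x, y) in the scanned range satisfies the equation.

No integer solutions with |y| ≤ 50.


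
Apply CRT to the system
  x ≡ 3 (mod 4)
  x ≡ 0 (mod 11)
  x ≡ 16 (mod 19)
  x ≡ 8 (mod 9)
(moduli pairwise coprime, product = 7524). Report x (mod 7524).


Product of moduli M = 4 · 11 · 19 · 9 = 7524.
Merge one congruence at a time:
  Start: x ≡ 3 (mod 4).
  Combine with x ≡ 0 (mod 11); new modulus lcm = 44.
    Write x = 3 + 4·t and substitute into x ≡ 0 (mod 11): 4·t ≡ 0 − 3 = -3 (mod 11).
    Reduce coefficients mod 11: 4·t ≡ 8 (mod 11).
    The inverse of 4 mod 11 is 3 (since 4·3 = 12 = 1·11 + 1), so t ≡ 3·8 = 24 ≡ 2 (mod 11).
    Then x = 3 + 4·2 = 11, valid modulo lcm(4, 11) = 44: x ≡ 11 (mod 44).
  Combine with x ≡ 16 (mod 19); new modulus lcm = 836.
    Write x = 11 + 44·t and substitute into x ≡ 16 (mod 19): 44·t ≡ 16 − 11 = 5 (mod 19).
    Reduce coefficients mod 19: 6·t ≡ 5 (mod 19).
    The inverse of 6 mod 19 is 16 (since 6·16 = 96 = 5·19 + 1), so t ≡ 16·5 = 80 ≡ 4 (mod 19).
    Then x = 11 + 44·4 = 187, valid modulo lcm(44, 19) = 836: x ≡ 187 (mod 836).
  Combine with x ≡ 8 (mod 9); new modulus lcm = 7524.
    Write x = 187 + 836·t and substitute into x ≡ 8 (mod 9): 836·t ≡ 8 − 187 = -179 (mod 9).
    Reduce coefficients mod 9: 8·t ≡ 1 (mod 9).
    The inverse of 8 mod 9 is 8 (since 8·8 = 64 = 7·9 + 1), so t ≡ 8·1 = 8 ≡ 8 (mod 9).
    Then x = 187 + 836·8 = 6875, valid modulo lcm(836, 9) = 7524: x ≡ 6875 (mod 7524).
Verify against each original: 6875 mod 4 = 3, 6875 mod 11 = 0, 6875 mod 19 = 16, 6875 mod 9 = 8.

x ≡ 6875 (mod 7524).


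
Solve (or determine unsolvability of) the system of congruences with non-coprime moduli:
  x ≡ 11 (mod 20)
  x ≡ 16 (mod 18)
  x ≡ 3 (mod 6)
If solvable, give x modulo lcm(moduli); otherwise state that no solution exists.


Moduli 20, 18, 6 are not pairwise coprime, so CRT works modulo lcm(m_i) when all pairwise compatibility conditions hold.
Pairwise compatibility: gcd(m_i, m_j) must divide a_i - a_j for every pair.
Merge one congruence at a time:
  Start: x ≡ 11 (mod 20).
  Combine with x ≡ 16 (mod 18): gcd(20, 18) = 2, and 16 - 11 = 5 is NOT divisible by 2.
    ⇒ system is inconsistent (no integer solution).

No solution (the system is inconsistent).


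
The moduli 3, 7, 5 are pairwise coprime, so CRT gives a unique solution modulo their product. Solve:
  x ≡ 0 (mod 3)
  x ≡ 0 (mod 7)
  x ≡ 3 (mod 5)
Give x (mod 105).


Moduli 3, 7, 5 are pairwise coprime; by CRT there is a unique solution modulo M = 3 · 7 · 5 = 105.
Solve pairwise, accumulating the modulus:
  Start with x ≡ 0 (mod 3).
  Combine with x ≡ 0 (mod 7): since gcd(3, 7) = 1, we get a unique residue mod 21.
    Write x = 0 + 3·t and substitute into x ≡ 0 (mod 7): 3·t ≡ 0 − 0 = 0 (mod 7).
    The inverse of 3 mod 7 is 5 (since 3·5 = 15 = 2·7 + 1), so t ≡ 5·0 = 0 ≡ 0 (mod 7).
    Then x = 0 + 3·0 = 0, valid modulo lcm(3, 7) = 21: x ≡ 0 (mod 21).
  Combine with x ≡ 3 (mod 5): since gcd(21, 5) = 1, we get a unique residue mod 105.
    Write x = 0 + 21·t and substitute into x ≡ 3 (mod 5): 21·t ≡ 3 − 0 = 3 (mod 5).
    Reduce coefficients mod 5: 1·t ≡ 3 (mod 5).
    So t ≡ 3 (mod 5).
    Then x = 0 + 21·3 = 63, valid modulo lcm(21, 5) = 105: x ≡ 63 (mod 105).
Verify: 63 mod 3 = 0 ✓, 63 mod 7 = 0 ✓, 63 mod 5 = 3 ✓.

x ≡ 63 (mod 105).


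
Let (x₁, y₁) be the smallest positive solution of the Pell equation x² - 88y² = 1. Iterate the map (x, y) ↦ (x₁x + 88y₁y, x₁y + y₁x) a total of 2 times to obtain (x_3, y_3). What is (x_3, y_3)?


Step 1: Find the fundamental solution (x₁, y₁) of x² - 88y² = 1.
  Expand √88 as a continued fraction. a₀ = ⌊√88⌋ = 9; iterate m_{k+1} = d_k·a_k − m_k, d_{k+1} = (88 − m_{k+1}²)/d_k, a_{k+1} = ⌊(a₀ + m_{k+1})/d_{k+1}⌋ (starting m₀ = 0, d₀ = 1), with convergents p_k = a_k·p_{k-1} + p_{k-2}, q_k = a_k·q_{k-1} + q_{k-2} (p₋₁ = 1, q₋₁ = 0):
  k = 0: a₀ = 9; p₀/q₀ = 9/1; p₀² − 88·q₀² = 81 − 88 = -7.
  k = 1: m = 9, d = 7, a = ⌊(9 + 9)/7⌋ = 2; p/q = (2·9 + 1)/(2·1 + 0) = 19/2; p² − 88·q² = 361 − 352 = 9.
  k = 2: m = 5, d = 9, a = ⌊(9 + 5)/9⌋ = 1; p/q = (1·19 + 9)/(1·2 + 1) = 28/3; p² − 88·q² = 784 − 792 = -8.
  k = 3: m = 4, d = 8, a = ⌊(9 + 4)/8⌋ = 1; p/q = (1·28 + 19)/(1·3 + 2) = 47/5; p² − 88·q² = 2209 − 2200 = 9.
  k = 4: m = 4, d = 9, a = ⌊(9 + 4)/9⌋ = 1; p/q = (1·47 + 28)/(1·5 + 3) = 75/8; p² − 88·q² = 5625 − 5632 = -7.
  k = 5: m = 5, d = 7, a = ⌊(9 + 5)/7⌋ = 2; p/q = (2·75 + 47)/(2·8 + 5) = 197/21; p² − 88·q² = 38809 − 38808 = 1.
  The first convergent with p² − 88·q² = 1 gives the fundamental solution (x₁, y₁) = (197, 21).
Step 2: Apply the recurrence (x_{n+1}, y_{n+1}) = (x₁x_n + 88y₁y_n, x₁y_n + y₁x_n) repeatedly.
  From (x_1, y_1) = (197, 21): x_2 = 197·197 + 88·21·21 = 77617; y_2 = 197·21 + 21·197 = 8274.
  From (x_2, y_2) = (77617, 8274): x_3 = 197·77617 + 88·21·8274 = 30580901; y_3 = 197·8274 + 21·77617 = 3259935.
Step 3: Verify x_3² - 88·y_3² = 935191505971801 - 935191505971800 = 1 (should be 1). ✓

(x_1, y_1) = (197, 21); (x_3, y_3) = (30580901, 3259935).


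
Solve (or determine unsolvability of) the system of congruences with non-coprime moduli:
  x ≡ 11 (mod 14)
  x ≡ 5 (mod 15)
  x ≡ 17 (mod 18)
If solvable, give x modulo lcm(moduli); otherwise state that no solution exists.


Moduli 14, 15, 18 are not pairwise coprime, so CRT works modulo lcm(m_i) when all pairwise compatibility conditions hold.
Pairwise compatibility: gcd(m_i, m_j) must divide a_i - a_j for every pair.
Merge one congruence at a time:
  Start: x ≡ 11 (mod 14).
  Combine with x ≡ 5 (mod 15): gcd(14, 15) = 1; 5 - 11 = -6, which IS divisible by 1, so compatible.
    Write x = 11 + 14·t and substitute into x ≡ 5 (mod 15): 14·t ≡ 5 − 11 = -6 (mod 15).
    Reduce coefficients mod 15: 14·t ≡ 9 (mod 15).
    The inverse of 14 mod 15 is 14 (since 14·14 = 196 = 13·15 + 1), so t ≡ 14·9 = 126 ≡ 6 (mod 15).
    Then x = 11 + 14·6 = 95, valid modulo lcm(14, 15) = 210: x ≡ 95 (mod 210).
  Combine with x ≡ 17 (mod 18): gcd(210, 18) = 6; 17 - 95 = -78, which IS divisible by 6, so compatible.
    Write x = 95 + 210·t and substitute into x ≡ 17 (mod 18): 210·t ≡ 17 − 95 = -78 (mod 18).
    Divide the congruence (and modulus) by g = 6: 35·t ≡ -13 (mod 3).
    Reduce coefficients mod 3: 2·t ≡ 2 (mod 3).
    The inverse of 2 mod 3 is 2 (since 2·2 = 4 = 1·3 + 1), so t ≡ 2·2 = 4 ≡ 1 (mod 3).
    Then x = 95 + 210·1 = 305, valid modulo lcm(210, 18) = 630: x ≡ 305 (mod 630).
Verify: 305 mod 14 = 11, 305 mod 15 = 5, 305 mod 18 = 17.

x ≡ 305 (mod 630).


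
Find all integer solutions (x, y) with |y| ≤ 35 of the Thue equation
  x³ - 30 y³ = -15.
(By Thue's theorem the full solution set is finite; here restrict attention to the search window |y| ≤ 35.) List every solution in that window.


The equation is x³ - 30y³ = -15. For fixed y, x³ = 30·y³ − 15, so a solution requires the RHS to be a perfect cube.
Strategy: iterate y from -35 to 35, compute RHS = 30·y³ − 15, and check whether it is a (positive or negative) perfect cube.
Check small values of y:
  y = 0: RHS = -15 is not a perfect cube.
  y = 1: RHS = 15 is not a perfect cube.
  y = -1: RHS = -45 is not a perfect cube.
  y = 2: RHS = 225 is not a perfect cube.
  y = -2: RHS = -255 is not a perfect cube.
  y = 3: RHS = 795 is not a perfect cube.
  y = -3: RHS = -825 is not a perfect cube.
Continuing the search up to |y| = 35 finds no solutions either.
No (x, y) in the scanned range satisfies the equation.

No integer solutions with |y| ≤ 35.


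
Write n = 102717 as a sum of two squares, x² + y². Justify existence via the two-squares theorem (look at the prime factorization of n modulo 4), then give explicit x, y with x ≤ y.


Step 1: Factor n = 102717 = 3^2 · 101 · 113.
Step 2: Check the mod-4 condition on each prime factor: 3 ≡ 3 (mod 4), exponent 2 (must be even); 101 ≡ 1 (mod 4), exponent 1; 113 ≡ 1 (mod 4), exponent 1.
All primes ≡ 3 (mod 4) appear to even exponent (or don't appear), so by the two-squares theorem n IS expressible as a sum of two squares.
Step 3: Build a representation. Group n = k² · m with k = 3 and m = 101 · 113 = 11413 (a product of primes ≡ 1 (mod 4)); a representation of m scales to one of n via (k·x)² + (k·y)² = k²(x² + y²). Each prime p ≡ 1 (mod 4) is itself a sum of two squares; find a² by testing p − a² for a perfect square:
  101: 101 − 1² = 100 = 10² ⇒ 101 = 1² + 10².
  113: 113 − 1² = 112, 113 − 2² = 109, 113 − 3² = 104, 113 − 4² = 97, 113 − 5² = 88, 113 − 6² = 77, 113 − 7² = 64 = 8² ⇒ 113 = 7² + 8².
  Combine using the Brahmagupta–Fibonacci identity (a² + b²)(c² + d²) = (ac − bd)² + (ad + bc)² = (ac + bd)² + (ad − bc)²:
  101 · 113 = 11413: from (1² + 10²)(7² + 8²), take (1·7 − 10·8, 1·8 + 10·7) = (7 − 80, 8 + 70) = (-73, 78); dropping signs (only squares matter) gives (73, 78); check 73² + 78² = 5329 + 6084 = 11413 ✓.
  Scale by k = 3: (3·73, 3·78) = (219, 234).
Step 4: Order so x ≤ y and verify: 219² + 234² = 47961 + 54756 = 102717 = n. ✓

n = 102717 = 219² + 234² (one valid representation with x ≤ y).


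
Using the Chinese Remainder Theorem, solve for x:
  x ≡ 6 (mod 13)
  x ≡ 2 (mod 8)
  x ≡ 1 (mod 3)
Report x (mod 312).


Moduli 13, 8, 3 are pairwise coprime; by CRT there is a unique solution modulo M = 13 · 8 · 3 = 312.
Solve pairwise, accumulating the modulus:
  Start with x ≡ 6 (mod 13).
  Combine with x ≡ 2 (mod 8): since gcd(13, 8) = 1, we get a unique residue mod 104.
    Write x = 6 + 13·t and substitute into x ≡ 2 (mod 8): 13·t ≡ 2 − 6 = -4 (mod 8).
    Reduce coefficients mod 8: 5·t ≡ 4 (mod 8).
    The inverse of 5 mod 8 is 5 (since 5·5 = 25 = 3·8 + 1), so t ≡ 5·4 = 20 ≡ 4 (mod 8).
    Then x = 6 + 13·4 = 58, valid modulo lcm(13, 8) = 104: x ≡ 58 (mod 104).
  Combine with x ≡ 1 (mod 3): since gcd(104, 3) = 1, we get a unique residue mod 312.
    Write x = 58 + 104·t and substitute into x ≡ 1 (mod 3): 104·t ≡ 1 − 58 = -57 (mod 3).
    Reduce coefficients mod 3: 2·t ≡ 0 (mod 3).
    The inverse of 2 mod 3 is 2 (since 2·2 = 4 = 1·3 + 1), so t ≡ 2·0 = 0 ≡ 0 (mod 3).
    Then x = 58 + 104·0 = 58, valid modulo lcm(104, 3) = 312: x ≡ 58 (mod 312).
Verify: 58 mod 13 = 6 ✓, 58 mod 8 = 2 ✓, 58 mod 3 = 1 ✓.

x ≡ 58 (mod 312).


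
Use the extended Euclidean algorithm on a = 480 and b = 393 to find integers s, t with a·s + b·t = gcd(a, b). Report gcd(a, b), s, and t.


Euclidean algorithm on (480, 393) — divide until remainder is 0:
  480 = 1 · 393 + 87
  393 = 4 · 87 + 45
  87 = 1 · 45 + 42
  45 = 1 · 42 + 3
  42 = 14 · 3 + 0
gcd(480, 393) = 3.
Track Bezout coefficients alongside the remainders: start with r₀ = 480 = a·1 + b·0 (s = 1, t = 0) and r₁ = 393 = a·0 + b·1 (s = 0, t = 1); each new remainder r_{k+1} = r_{k-1} − q_k·r_k inherits s_{k+1} = s_{k-1} − q_k·s_k, t_{k+1} = t_{k-1} − q_k·t_k, so r_k = a·s_k + b·t_k at every step:
  q = 1: r = 87, s = 1 − 1·0 = 1, t = 0 − 1·1 = -1  (check: 480·1 + 393·(-1) = 87)
  q = 4: r = 45, s = 0 − 4·1 = -4, t = 1 − 4·(-1) = 5  (check: 480·(-4) + 393·5 = 45)
  q = 1: r = 42, s = 1 − 1·(-4) = 5, t = -1 − 1·5 = -6  (check: 480·5 + 393·(-6) = 42)
  q = 1: r = 3, s = -4 − 1·5 = -9, t = 5 − 1·(-6) = 11  (check: 480·(-9) + 393·11 = 3)
The row with r = 3 (the gcd) gives the Bezout coefficients s = -9, t = 11.
Result: 480 · (-9) + 393 · (11) = 3.

gcd(480, 393) = 3; s = -9, t = 11 (check: 480·(-9) + 393·11 = 3).


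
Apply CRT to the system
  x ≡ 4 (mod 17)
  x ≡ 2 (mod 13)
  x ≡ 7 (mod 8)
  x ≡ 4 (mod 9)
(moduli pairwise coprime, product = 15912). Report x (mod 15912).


Product of moduli M = 17 · 13 · 8 · 9 = 15912.
Merge one congruence at a time:
  Start: x ≡ 4 (mod 17).
  Combine with x ≡ 2 (mod 13); new modulus lcm = 221.
    Write x = 4 + 17·t and substitute into x ≡ 2 (mod 13): 17·t ≡ 2 − 4 = -2 (mod 13).
    Reduce coefficients mod 13: 4·t ≡ 11 (mod 13).
    The inverse of 4 mod 13 is 10 (since 4·10 = 40 = 3·13 + 1), so t ≡ 10·11 = 110 ≡ 6 (mod 13).
    Then x = 4 + 17·6 = 106, valid modulo lcm(17, 13) = 221: x ≡ 106 (mod 221).
  Combine with x ≡ 7 (mod 8); new modulus lcm = 1768.
    Write x = 106 + 221·t and substitute into x ≡ 7 (mod 8): 221·t ≡ 7 − 106 = -99 (mod 8).
    Reduce coefficients mod 8: 5·t ≡ 5 (mod 8).
    The inverse of 5 mod 8 is 5 (since 5·5 = 25 = 3·8 + 1), so t ≡ 5·5 = 25 ≡ 1 (mod 8).
    Then x = 106 + 221·1 = 327, valid modulo lcm(221, 8) = 1768: x ≡ 327 (mod 1768).
  Combine with x ≡ 4 (mod 9); new modulus lcm = 15912.
    Write x = 327 + 1768·t and substitute into x ≡ 4 (mod 9): 1768·t ≡ 4 − 327 = -323 (mod 9).
    Reduce coefficients mod 9: 4·t ≡ 1 (mod 9).
    The inverse of 4 mod 9 is 7 (since 4·7 = 28 = 3·9 + 1), so t ≡ 7·1 = 7 ≡ 7 (mod 9).
    Then x = 327 + 1768·7 = 12703, valid modulo lcm(1768, 9) = 15912: x ≡ 12703 (mod 15912).
Verify against each original: 12703 mod 17 = 4, 12703 mod 13 = 2, 12703 mod 8 = 7, 12703 mod 9 = 4.

x ≡ 12703 (mod 15912).


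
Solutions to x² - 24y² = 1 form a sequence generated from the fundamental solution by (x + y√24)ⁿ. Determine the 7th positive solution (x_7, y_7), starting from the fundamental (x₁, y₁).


Step 1: Find the fundamental solution (x₁, y₁) of x² - 24y² = 1.
  Expand √24 as a continued fraction. a₀ = ⌊√24⌋ = 4; iterate m_{k+1} = d_k·a_k − m_k, d_{k+1} = (24 − m_{k+1}²)/d_k, a_{k+1} = ⌊(a₀ + m_{k+1})/d_{k+1}⌋ (starting m₀ = 0, d₀ = 1), with convergents p_k = a_k·p_{k-1} + p_{k-2}, q_k = a_k·q_{k-1} + q_{k-2} (p₋₁ = 1, q₋₁ = 0):
  k = 0: a₀ = 4; p₀/q₀ = 4/1; p₀² − 24·q₀² = 16 − 24 = -8.
  k = 1: m = 4, d = 8, a = ⌊(4 + 4)/8⌋ = 1; p/q = (1·4 + 1)/(1·1 + 0) = 5/1; p² − 24·q² = 25 − 24 = 1.
  The first convergent with p² − 24·q² = 1 gives the fundamental solution (x₁, y₁) = (5, 1).
Step 2: Apply the recurrence (x_{n+1}, y_{n+1}) = (x₁x_n + 24y₁y_n, x₁y_n + y₁x_n) repeatedly.
  From (x_1, y_1) = (5, 1): x_2 = 5·5 + 24·1·1 = 49; y_2 = 5·1 + 1·5 = 10.
  From (x_2, y_2) = (49, 10): x_3 = 5·49 + 24·1·10 = 485; y_3 = 5·10 + 1·49 = 99.
  From (x_3, y_3) = (485, 99): x_4 = 5·485 + 24·1·99 = 4801; y_4 = 5·99 + 1·485 = 980.
  From (x_4, y_4) = (4801, 980): x_5 = 5·4801 + 24·1·980 = 47525; y_5 = 5·980 + 1·4801 = 9701.
  From (x_5, y_5) = (47525, 9701): x_6 = 5·47525 + 24·1·9701 = 470449; y_6 = 5·9701 + 1·47525 = 96030.
  From (x_6, y_6) = (470449, 96030): x_7 = 5·470449 + 24·1·96030 = 4656965; y_7 = 5·96030 + 1·470449 = 950599.
Step 3: Verify x_7² - 24·y_7² = 21687323011225 - 21687323011224 = 1 (should be 1). ✓

(x_1, y_1) = (5, 1); (x_7, y_7) = (4656965, 950599).


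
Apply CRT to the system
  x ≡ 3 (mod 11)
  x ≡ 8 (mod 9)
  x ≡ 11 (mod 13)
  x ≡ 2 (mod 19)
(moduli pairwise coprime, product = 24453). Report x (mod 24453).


Product of moduli M = 11 · 9 · 13 · 19 = 24453.
Merge one congruence at a time:
  Start: x ≡ 3 (mod 11).
  Combine with x ≡ 8 (mod 9); new modulus lcm = 99.
    Write x = 3 + 11·t and substitute into x ≡ 8 (mod 9): 11·t ≡ 8 − 3 = 5 (mod 9).
    Reduce coefficients mod 9: 2·t ≡ 5 (mod 9).
    The inverse of 2 mod 9 is 5 (since 2·5 = 10 = 1·9 + 1), so t ≡ 5·5 = 25 ≡ 7 (mod 9).
    Then x = 3 + 11·7 = 80, valid modulo lcm(11, 9) = 99: x ≡ 80 (mod 99).
  Combine with x ≡ 11 (mod 13); new modulus lcm = 1287.
    Write x = 80 + 99·t and substitute into x ≡ 11 (mod 13): 99·t ≡ 11 − 80 = -69 (mod 13).
    Reduce coefficients mod 13: 8·t ≡ 9 (mod 13).
    The inverse of 8 mod 13 is 5 (since 8·5 = 40 = 3·13 + 1), so t ≡ 5·9 = 45 ≡ 6 (mod 13).
    Then x = 80 + 99·6 = 674, valid modulo lcm(99, 13) = 1287: x ≡ 674 (mod 1287).
  Combine with x ≡ 2 (mod 19); new modulus lcm = 24453.
    Write x = 674 + 1287·t and substitute into x ≡ 2 (mod 19): 1287·t ≡ 2 − 674 = -672 (mod 19).
    Reduce coefficients mod 19: 14·t ≡ 12 (mod 19).
    The inverse of 14 mod 19 is 15 (since 14·15 = 210 = 11·19 + 1), so t ≡ 15·12 = 180 ≡ 9 (mod 19).
    Then x = 674 + 1287·9 = 12257, valid modulo lcm(1287, 19) = 24453: x ≡ 12257 (mod 24453).
Verify against each original: 12257 mod 11 = 3, 12257 mod 9 = 8, 12257 mod 13 = 11, 12257 mod 19 = 2.

x ≡ 12257 (mod 24453).
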